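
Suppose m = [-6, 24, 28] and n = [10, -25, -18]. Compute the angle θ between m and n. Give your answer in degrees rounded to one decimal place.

164.1

m · n = (-6)·10 + 24·(-25) + 28·(-18) = -60 - 600 - 504 = -1164
|m|² = 36 + 576 + 784 = 1396,  |m| = √1396 ≈ 37.363083
|n|² = 100 + 625 + 324 = 1049,  |n| = √1049 ≈ 32.388269
cos θ = -1164 / (37.363083 · 32.388269) ≈ -0.96188
θ = arccos(-0.96188) ≈ 164.1°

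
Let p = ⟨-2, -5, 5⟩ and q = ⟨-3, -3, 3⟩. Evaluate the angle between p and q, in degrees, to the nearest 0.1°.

p · q = (-2)·(-3) + (-5)·(-3) + 5·3 = 6 + 15 + 15 = 36
|p|² = 4 + 25 + 25 = 54,  |p| = √54 ≈ 7.348469
|q|² = 9 + 9 + 9 = 27,  |q| = √27 ≈ 5.196152
cos θ = 36 / (7.348469 · 5.196152) ≈ 0.94281
θ = arccos(0.94281) ≈ 19.5°

19.5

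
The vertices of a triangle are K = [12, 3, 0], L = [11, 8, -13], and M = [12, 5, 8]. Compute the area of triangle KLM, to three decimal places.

KL = (-1, 5, -13),  KM = (0, 2, 8)
i: 5·8 - (-13)·2 = 40 - (-26) = 66
j: (-13)·0 - (-1)·8 = 0 - (-8) = 8
k: (-1)·2 - 5·0 = -2 - 0 = -2
KL × KM = (66, 8, -2)
|KL × KM| = √4424 ≈ 66.5132
area = ½ · 66.5132 ≈ 33.257

33.257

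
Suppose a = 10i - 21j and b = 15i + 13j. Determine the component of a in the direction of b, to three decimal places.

-6.197

a · b = 10·15 + (-21)·13 = 150 - 273 = -123
|b| = √(225 + 169) = √394 ≈ 19.8494
comp_b a = -123 / √394 ≈ -6.197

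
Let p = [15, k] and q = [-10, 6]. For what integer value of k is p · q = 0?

p · q = 15·(-10) + k·6 = -150 + 6k
Set equal to 0: 6k = 150, so k = 25.

25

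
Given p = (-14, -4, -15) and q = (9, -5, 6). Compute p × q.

(-99, -51, 106)

i: (-4)·6 - (-15)·(-5) = -24 - 75 = -99
j: (-15)·9 - (-14)·6 = -135 - (-84) = -51
k: (-14)·(-5) - (-4)·9 = 70 - (-36) = 106
p × q = (-99, -51, 106)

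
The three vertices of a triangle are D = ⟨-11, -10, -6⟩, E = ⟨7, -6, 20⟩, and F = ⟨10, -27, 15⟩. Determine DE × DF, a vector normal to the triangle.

DE = (18, 4, 26)
DF = (21, -17, 21)
i: 4·21 - 26·(-17) = 84 - (-442) = 526
j: 26·21 - 18·21 = 546 - 378 = 168
k: 18·(-17) - 4·21 = -306 - 84 = -390
DE × DF = (526, 168, -390)

(526, 168, -390)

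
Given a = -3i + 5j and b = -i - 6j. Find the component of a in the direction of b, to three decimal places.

a · b = (-3)·(-1) + 5·(-6) = 3 - 30 = -27
|b| = √(1 + 36) = √37 ≈ 6.0828
comp_b a = -27 / √37 ≈ -4.439

-4.439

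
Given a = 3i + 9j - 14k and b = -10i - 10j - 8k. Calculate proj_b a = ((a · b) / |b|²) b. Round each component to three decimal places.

a · b = 3·(-10) + 9·(-10) + (-14)·(-8) = -30 - 90 + 112 = -8
|b|² = 100 + 100 + 64 = 264
proj_b a = (-8/264) · (-10, -10, -8) ≈ (0.303, 0.303, 0.242)

(0.303, 0.303, 0.242)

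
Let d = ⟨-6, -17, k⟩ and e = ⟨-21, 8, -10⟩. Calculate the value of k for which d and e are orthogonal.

d · e = (-6)·(-21) + (-17)·8 + k·(-10) = -10 - 10k
Set equal to 0: -10k = 10, so k = -1.

-1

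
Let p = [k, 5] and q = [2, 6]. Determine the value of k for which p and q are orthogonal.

-15

p · q = k·2 + 5·6 = 30 + 2k
Set equal to 0: 2k = -30, so k = -15.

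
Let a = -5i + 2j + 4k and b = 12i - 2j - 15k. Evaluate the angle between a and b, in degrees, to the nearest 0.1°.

163.2

a · b = (-5)·12 + 2·(-2) + 4·(-15) = -60 - 4 - 60 = -124
|a|² = 25 + 4 + 16 = 45,  |a| = √45 ≈ 6.708204
|b|² = 144 + 4 + 225 = 373,  |b| = √373 ≈ 19.313208
cos θ = -124 / (6.708204 · 19.313208) ≈ -0.95711
θ = arccos(-0.95711) ≈ 163.2°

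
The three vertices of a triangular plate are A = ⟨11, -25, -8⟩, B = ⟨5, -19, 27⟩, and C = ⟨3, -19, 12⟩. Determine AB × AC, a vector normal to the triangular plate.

(-90, -160, 12)

AB = (-6, 6, 35)
AC = (-8, 6, 20)
i: 6·20 - 35·6 = 120 - 210 = -90
j: 35·(-8) - (-6)·20 = -280 - (-120) = -160
k: (-6)·6 - 6·(-8) = -36 - (-48) = 12
AB × AC = (-90, -160, 12)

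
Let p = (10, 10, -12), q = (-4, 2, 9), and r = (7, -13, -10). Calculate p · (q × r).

q × r:
i: 2·(-10) - 9·(-13) = -20 - (-117) = 97
j: 9·7 - (-4)·(-10) = 63 - 40 = 23
k: (-4)·(-13) - 2·7 = 52 - 14 = 38
q × r = (97, 23, 38)
p · (q × r) = 10·97 + 10·23 + (-12)·38 = 970 + 230 - 456 = 744

744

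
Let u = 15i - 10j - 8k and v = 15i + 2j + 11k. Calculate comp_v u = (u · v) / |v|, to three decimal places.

6.254

u · v = 15·15 + (-10)·2 + (-8)·11 = 225 - 20 - 88 = 117
|v| = √(225 + 4 + 121) = √350 ≈ 18.7083
comp_v u = 117 / √350 ≈ 6.254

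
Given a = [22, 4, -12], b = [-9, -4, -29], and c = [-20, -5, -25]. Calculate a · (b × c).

850

b × c:
i: (-4)·(-25) - (-29)·(-5) = 100 - 145 = -45
j: (-29)·(-20) - (-9)·(-25) = 580 - 225 = 355
k: (-9)·(-5) - (-4)·(-20) = 45 - 80 = -35
b × c = (-45, 355, -35)
a · (b × c) = 22·(-45) + 4·355 + (-12)·(-35) = -990 + 1420 + 420 = 850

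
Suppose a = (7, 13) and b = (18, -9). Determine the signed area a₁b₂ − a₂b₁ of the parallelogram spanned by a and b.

7·(-9) - 13·18 = -63 - 234 = -297

-297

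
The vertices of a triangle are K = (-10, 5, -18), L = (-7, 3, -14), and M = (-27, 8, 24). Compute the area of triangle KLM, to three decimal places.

KL = (3, -2, 4),  KM = (-17, 3, 42)
i: (-2)·42 - 4·3 = -84 - 12 = -96
j: 4·(-17) - 3·42 = -68 - 126 = -194
k: 3·3 - (-2)·(-17) = 9 - 34 = -25
KL × KM = (-96, -194, -25)
|KL × KM| = √47477 ≈ 217.8922
area = ½ · 217.8922 ≈ 108.946

108.946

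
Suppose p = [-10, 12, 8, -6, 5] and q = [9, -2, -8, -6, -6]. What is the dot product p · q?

p · q = (-10)·9 + 12·(-2) + 8·(-8) + (-6)·(-6) + 5·(-6) = -90 - 24 - 64 + 36 - 30 = -172

-172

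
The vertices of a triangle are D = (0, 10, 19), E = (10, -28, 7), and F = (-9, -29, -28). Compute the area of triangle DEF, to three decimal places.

807.315

DE = (10, -38, -12),  DF = (-9, -39, -47)
i: (-38)·(-47) - (-12)·(-39) = 1786 - 468 = 1318
j: (-12)·(-9) - 10·(-47) = 108 - (-470) = 578
k: 10·(-39) - (-38)·(-9) = -390 - 342 = -732
DE × DF = (1318, 578, -732)
|DE × DF| = √2607032 ≈ 1614.6306
area = ½ · 1614.6306 ≈ 807.315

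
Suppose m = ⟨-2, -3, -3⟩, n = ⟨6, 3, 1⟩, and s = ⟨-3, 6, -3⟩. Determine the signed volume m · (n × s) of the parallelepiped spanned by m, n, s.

-150

n × s:
i: 3·(-3) - 1·6 = -9 - 6 = -15
j: 1·(-3) - 6·(-3) = -3 - (-18) = 15
k: 6·6 - 3·(-3) = 36 - (-9) = 45
n × s = (-15, 15, 45)
m · (n × s) = (-2)·(-15) + (-3)·15 + (-3)·45 = 30 - 45 - 135 = -150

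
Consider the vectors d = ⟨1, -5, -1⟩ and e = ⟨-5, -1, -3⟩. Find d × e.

(14, 8, -26)

i: (-5)·(-3) - (-1)·(-1) = 15 - 1 = 14
j: (-1)·(-5) - 1·(-3) = 5 - (-3) = 8
k: 1·(-1) - (-5)·(-5) = -1 - 25 = -26
d × e = (14, 8, -26)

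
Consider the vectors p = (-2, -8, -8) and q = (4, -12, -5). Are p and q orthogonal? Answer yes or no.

no

p · q = (-2)·4 + (-8)·(-12) + (-8)·(-5) = -8 + 96 + 40 = 128
Nonzero, so the vectors are not orthogonal.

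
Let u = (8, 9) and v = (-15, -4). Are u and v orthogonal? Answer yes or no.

no

u · v = 8·(-15) + 9·(-4) = -120 - 36 = -156
Nonzero, so the vectors are not orthogonal.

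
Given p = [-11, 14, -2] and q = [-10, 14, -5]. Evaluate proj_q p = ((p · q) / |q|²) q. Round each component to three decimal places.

(-9.844, 13.782, -4.922)

p · q = (-11)·(-10) + 14·14 + (-2)·(-5) = 110 + 196 + 10 = 316
|q|² = 100 + 196 + 25 = 321
proj_q p = (316/321) · (-10, 14, -5) ≈ (-9.844, 13.782, -4.922)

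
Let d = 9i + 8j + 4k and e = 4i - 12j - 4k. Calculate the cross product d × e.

(16, 52, -140)

i: 8·(-4) - 4·(-12) = -32 - (-48) = 16
j: 4·4 - 9·(-4) = 16 - (-36) = 52
k: 9·(-12) - 8·4 = -108 - 32 = -140
d × e = (16, 52, -140)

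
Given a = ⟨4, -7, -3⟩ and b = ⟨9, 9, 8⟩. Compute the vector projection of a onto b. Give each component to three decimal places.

a · b = 4·9 + (-7)·9 + (-3)·8 = 36 - 63 - 24 = -51
|b|² = 81 + 81 + 64 = 226
proj_b a = (-51/226) · (9, 9, 8) ≈ (-2.031, -2.031, -1.805)

(-2.031, -2.031, -1.805)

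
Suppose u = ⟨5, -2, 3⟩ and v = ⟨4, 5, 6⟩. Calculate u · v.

28

u · v = 5·4 + (-2)·5 + 3·6 = 20 - 10 + 18 = 28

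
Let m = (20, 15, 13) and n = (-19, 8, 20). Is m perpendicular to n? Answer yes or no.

m · n = 20·(-19) + 15·8 + 13·20 = -380 + 120 + 260 = 0
Zero, so the vectors are orthogonal.

yes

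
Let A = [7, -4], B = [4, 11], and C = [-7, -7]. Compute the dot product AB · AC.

-3

AB = B − A = (-3, 15)
AC = C − A = (-14, -3)
AB · AC = (-3)·(-14) + 15·(-3) = 42 - 45 = -3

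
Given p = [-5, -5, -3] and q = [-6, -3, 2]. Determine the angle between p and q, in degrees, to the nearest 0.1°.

43.5

p · q = (-5)·(-6) + (-5)·(-3) + (-3)·2 = 30 + 15 - 6 = 39
|p|² = 25 + 25 + 9 = 59,  |p| = √59 ≈ 7.681146
|q|² = 36 + 9 + 4 = 49,  |q| = √49 ≈ 7.000000
cos θ = 39 / (7.681146 · 7.000000) ≈ 0.72534
θ = arccos(0.72534) ≈ 43.5°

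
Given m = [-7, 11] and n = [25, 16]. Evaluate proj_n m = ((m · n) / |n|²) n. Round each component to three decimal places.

(0.028, 0.018)

m · n = (-7)·25 + 11·16 = -175 + 176 = 1
|n|² = 625 + 256 = 881
proj_n m = (1/881) · (25, 16) ≈ (0.028, 0.018)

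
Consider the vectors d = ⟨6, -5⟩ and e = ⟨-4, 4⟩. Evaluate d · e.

-44

d · e = 6·(-4) + (-5)·4 = -24 - 20 = -44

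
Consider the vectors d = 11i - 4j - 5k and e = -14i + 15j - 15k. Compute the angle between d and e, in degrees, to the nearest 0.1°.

d · e = 11·(-14) + (-4)·15 + (-5)·(-15) = -154 - 60 + 75 = -139
|d|² = 121 + 16 + 25 = 162,  |d| = √162 ≈ 12.727922
|e|² = 196 + 225 + 225 = 646,  |e| = √646 ≈ 25.416530
cos θ = -139 / (12.727922 · 25.416530) ≈ -0.42968
θ = arccos(-0.42968) ≈ 115.4°

115.4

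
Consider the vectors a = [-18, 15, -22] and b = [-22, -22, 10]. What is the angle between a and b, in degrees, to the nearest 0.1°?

98.4

a · b = (-18)·(-22) + 15·(-22) + (-22)·10 = 396 - 330 - 220 = -154
|a|² = 324 + 225 + 484 = 1033,  |a| = √1033 ≈ 32.140317
|b|² = 484 + 484 + 100 = 1068,  |b| = √1068 ≈ 32.680269
cos θ = -154 / (32.140317 · 32.680269) ≈ -0.14662
θ = arccos(-0.14662) ≈ 98.4°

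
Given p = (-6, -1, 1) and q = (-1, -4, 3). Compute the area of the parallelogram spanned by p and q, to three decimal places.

i: (-1)·3 - 1·(-4) = -3 - (-4) = 1
j: 1·(-1) - (-6)·3 = -1 - (-18) = 17
k: (-6)·(-4) - (-1)·(-1) = 24 - 1 = 23
p × q = (1, 17, 23)
|p × q| = √(1² + 17² + 23²) = √819 ≈ 28.6182

28.618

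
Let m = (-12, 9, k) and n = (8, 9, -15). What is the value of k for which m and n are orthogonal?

-1

m · n = (-12)·8 + 9·9 + k·(-15) = -15 - 15k
Set equal to 0: -15k = 15, so k = -1.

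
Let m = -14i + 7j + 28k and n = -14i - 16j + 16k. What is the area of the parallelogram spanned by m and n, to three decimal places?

i: 7·16 - 28·(-16) = 112 - (-448) = 560
j: 28·(-14) - (-14)·16 = -392 - (-224) = -168
k: (-14)·(-16) - 7·(-14) = 224 - (-98) = 322
m × n = (560, -168, 322)
|m × n| = √(560² + (-168)² + 322²) = √445508 ≈ 667.4639

667.464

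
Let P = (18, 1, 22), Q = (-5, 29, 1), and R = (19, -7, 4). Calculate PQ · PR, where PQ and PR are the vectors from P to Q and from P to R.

131

PQ = Q − P = (-23, 28, -21)
PR = R − P = (1, -8, -18)
PQ · PR = (-23)·1 + 28·(-8) + (-21)·(-18) = -23 - 224 + 378 = 131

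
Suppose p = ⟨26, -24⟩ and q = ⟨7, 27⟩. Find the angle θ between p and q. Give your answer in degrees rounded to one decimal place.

p · q = 26·7 + (-24)·27 = 182 - 648 = -466
|p|² = 676 + 576 = 1252,  |p| = √1252 ≈ 35.383612
|q|² = 49 + 729 = 778,  |q| = √778 ≈ 27.892651
cos θ = -466 / (35.383612 · 27.892651) ≈ -0.47217
θ = arccos(-0.47217) ≈ 118.2°

118.2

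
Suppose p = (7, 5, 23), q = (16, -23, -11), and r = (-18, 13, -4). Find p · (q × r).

-1783

q × r:
i: (-23)·(-4) - (-11)·13 = 92 - (-143) = 235
j: (-11)·(-18) - 16·(-4) = 198 - (-64) = 262
k: 16·13 - (-23)·(-18) = 208 - 414 = -206
q × r = (235, 262, -206)
p · (q × r) = 7·235 + 5·262 + 23·(-206) = 1645 + 1310 - 4738 = -1783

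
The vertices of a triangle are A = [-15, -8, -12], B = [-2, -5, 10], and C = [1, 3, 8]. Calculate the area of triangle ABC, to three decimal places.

AB = (13, 3, 22),  AC = (16, 11, 20)
i: 3·20 - 22·11 = 60 - 242 = -182
j: 22·16 - 13·20 = 352 - 260 = 92
k: 13·11 - 3·16 = 143 - 48 = 95
AB × AC = (-182, 92, 95)
|AB × AC| = √50613 ≈ 224.9733
area = ½ · 224.9733 ≈ 112.487

112.487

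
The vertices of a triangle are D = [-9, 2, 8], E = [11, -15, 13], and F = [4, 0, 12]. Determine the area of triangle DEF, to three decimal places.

95.328

DE = (20, -17, 5),  DF = (13, -2, 4)
i: (-17)·4 - 5·(-2) = -68 - (-10) = -58
j: 5·13 - 20·4 = 65 - 80 = -15
k: 20·(-2) - (-17)·13 = -40 - (-221) = 181
DE × DF = (-58, -15, 181)
|DE × DF| = √36350 ≈ 190.6568
area = ½ · 190.6568 ≈ 95.328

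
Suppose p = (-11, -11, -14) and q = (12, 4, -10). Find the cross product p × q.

i: (-11)·(-10) - (-14)·4 = 110 - (-56) = 166
j: (-14)·12 - (-11)·(-10) = -168 - 110 = -278
k: (-11)·4 - (-11)·12 = -44 - (-132) = 88
p × q = (166, -278, 88)

(166, -278, 88)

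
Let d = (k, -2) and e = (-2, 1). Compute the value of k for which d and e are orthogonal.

-1

d · e = k·(-2) + (-2)·1 = -2 - 2k
Set equal to 0: -2k = 2, so k = -1.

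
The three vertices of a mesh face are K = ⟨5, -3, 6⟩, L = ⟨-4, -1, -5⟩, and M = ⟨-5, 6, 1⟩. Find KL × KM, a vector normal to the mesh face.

(89, 65, -61)

KL = (-9, 2, -11)
KM = (-10, 9, -5)
i: 2·(-5) - (-11)·9 = -10 - (-99) = 89
j: (-11)·(-10) - (-9)·(-5) = 110 - 45 = 65
k: (-9)·9 - 2·(-10) = -81 - (-20) = -61
KL × KM = (89, 65, -61)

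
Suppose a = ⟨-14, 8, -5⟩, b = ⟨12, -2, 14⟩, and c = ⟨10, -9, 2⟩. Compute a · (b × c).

b × c:
i: (-2)·2 - 14·(-9) = -4 - (-126) = 122
j: 14·10 - 12·2 = 140 - 24 = 116
k: 12·(-9) - (-2)·10 = -108 - (-20) = -88
b × c = (122, 116, -88)
a · (b × c) = (-14)·122 + 8·116 + (-5)·(-88) = -1708 + 928 + 440 = -340

-340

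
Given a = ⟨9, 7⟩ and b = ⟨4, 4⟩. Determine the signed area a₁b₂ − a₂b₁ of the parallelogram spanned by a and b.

8

9·4 - 7·4 = 36 - 28 = 8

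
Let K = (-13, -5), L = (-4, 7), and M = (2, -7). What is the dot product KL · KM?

111

KL = L − K = (9, 12)
KM = M − K = (15, -2)
KL · KM = 9·15 + 12·(-2) = 135 - 24 = 111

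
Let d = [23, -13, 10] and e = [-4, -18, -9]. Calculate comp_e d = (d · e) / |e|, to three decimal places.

2.534

d · e = 23·(-4) + (-13)·(-18) + 10·(-9) = -92 + 234 - 90 = 52
|e| = √(16 + 324 + 81) = √421 ≈ 20.5183
comp_e d = 52 / √421 ≈ 2.534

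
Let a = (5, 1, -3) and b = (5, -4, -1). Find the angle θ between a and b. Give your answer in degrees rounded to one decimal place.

a · b = 5·5 + 1·(-4) + (-3)·(-1) = 25 - 4 + 3 = 24
|a|² = 25 + 1 + 9 = 35,  |a| = √35 ≈ 5.916080
|b|² = 25 + 16 + 1 = 42,  |b| = √42 ≈ 6.480741
cos θ = 24 / (5.916080 · 6.480741) ≈ 0.62597
θ = arccos(0.62597) ≈ 51.2°

51.2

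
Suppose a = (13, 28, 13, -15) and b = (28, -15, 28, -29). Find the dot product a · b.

a · b = 13·28 + 28·(-15) + 13·28 + (-15)·(-29) = 364 - 420 + 364 + 435 = 743

743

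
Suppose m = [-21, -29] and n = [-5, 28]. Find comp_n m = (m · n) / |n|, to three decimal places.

m · n = (-21)·(-5) + (-29)·28 = 105 - 812 = -707
|n| = √(25 + 784) = √809 ≈ 28.4429
comp_n m = -707 / √809 ≈ -24.857

-24.857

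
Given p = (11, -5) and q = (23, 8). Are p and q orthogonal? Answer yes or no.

no

p · q = 11·23 + (-5)·8 = 253 - 40 = 213
Nonzero, so the vectors are not orthogonal.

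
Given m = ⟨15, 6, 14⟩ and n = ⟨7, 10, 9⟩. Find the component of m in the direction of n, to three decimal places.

m · n = 15·7 + 6·10 + 14·9 = 105 + 60 + 126 = 291
|n| = √(49 + 100 + 81) = √230 ≈ 15.1658
comp_n m = 291 / √230 ≈ 19.188

19.188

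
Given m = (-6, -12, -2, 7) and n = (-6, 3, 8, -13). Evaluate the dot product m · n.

-107

m · n = (-6)·(-6) + (-12)·3 + (-2)·8 + 7·(-13) = 36 - 36 - 16 - 91 = -107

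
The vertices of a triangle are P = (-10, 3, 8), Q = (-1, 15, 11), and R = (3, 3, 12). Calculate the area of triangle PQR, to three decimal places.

81.623

PQ = (9, 12, 3),  PR = (13, 0, 4)
i: 12·4 - 3·0 = 48 - 0 = 48
j: 3·13 - 9·4 = 39 - 36 = 3
k: 9·0 - 12·13 = 0 - 156 = -156
PQ × PR = (48, 3, -156)
|PQ × PR| = √26649 ≈ 163.2452
area = ½ · 163.2452 ≈ 81.623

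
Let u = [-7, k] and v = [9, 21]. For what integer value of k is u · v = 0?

3

u · v = (-7)·9 + k·21 = -63 + 21k
Set equal to 0: 21k = 63, so k = 3.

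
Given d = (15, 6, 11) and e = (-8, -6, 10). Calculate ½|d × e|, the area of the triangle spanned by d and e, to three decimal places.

136.275

i: 6·10 - 11·(-6) = 60 - (-66) = 126
j: 11·(-8) - 15·10 = -88 - 150 = -238
k: 15·(-6) - 6·(-8) = -90 - (-48) = -42
d × e = (126, -238, -42)
|d × e| = √(126² + (-238)² + (-42)²) = √74284 ≈ 272.5509
area = ½ · 272.5509 ≈ 136.275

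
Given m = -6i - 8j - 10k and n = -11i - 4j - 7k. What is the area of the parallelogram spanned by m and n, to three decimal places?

94.742

i: (-8)·(-7) - (-10)·(-4) = 56 - 40 = 16
j: (-10)·(-11) - (-6)·(-7) = 110 - 42 = 68
k: (-6)·(-4) - (-8)·(-11) = 24 - 88 = -64
m × n = (16, 68, -64)
|m × n| = √(16² + 68² + (-64)²) = √8976 ≈ 94.7418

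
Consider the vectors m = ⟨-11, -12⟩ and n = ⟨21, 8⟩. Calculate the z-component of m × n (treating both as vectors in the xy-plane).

(-11)·8 - (-12)·21 = -88 - (-252) = 164

164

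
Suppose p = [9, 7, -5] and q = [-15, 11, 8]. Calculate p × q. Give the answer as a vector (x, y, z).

(111, 3, 204)

i: 7·8 - (-5)·11 = 56 - (-55) = 111
j: (-5)·(-15) - 9·8 = 75 - 72 = 3
k: 9·11 - 7·(-15) = 99 - (-105) = 204
p × q = (111, 3, 204)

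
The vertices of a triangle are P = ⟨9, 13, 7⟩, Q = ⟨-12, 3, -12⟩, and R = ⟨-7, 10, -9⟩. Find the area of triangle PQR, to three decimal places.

PQ = (-21, -10, -19),  PR = (-16, -3, -16)
i: (-10)·(-16) - (-19)·(-3) = 160 - 57 = 103
j: (-19)·(-16) - (-21)·(-16) = 304 - 336 = -32
k: (-21)·(-3) - (-10)·(-16) = 63 - 160 = -97
PQ × PR = (103, -32, -97)
|PQ × PR| = √21042 ≈ 145.0586
area = ½ · 145.0586 ≈ 72.529

72.529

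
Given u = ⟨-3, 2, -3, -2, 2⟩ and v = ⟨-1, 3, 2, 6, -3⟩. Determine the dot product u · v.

u · v = (-3)·(-1) + 2·3 + (-3)·2 + (-2)·6 + 2·(-3) = 3 + 6 - 6 - 12 - 6 = -15

-15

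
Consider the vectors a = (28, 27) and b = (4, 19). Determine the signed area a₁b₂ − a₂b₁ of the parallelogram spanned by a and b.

424

28·19 - 27·4 = 532 - 108 = 424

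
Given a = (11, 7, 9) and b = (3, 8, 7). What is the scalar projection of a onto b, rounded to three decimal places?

13.761

a · b = 11·3 + 7·8 + 9·7 = 33 + 56 + 63 = 152
|b| = √(9 + 64 + 49) = √122 ≈ 11.0454
comp_b a = 152 / √122 ≈ 13.761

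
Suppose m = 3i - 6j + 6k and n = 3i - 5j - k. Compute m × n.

(36, 21, 3)

i: (-6)·(-1) - 6·(-5) = 6 - (-30) = 36
j: 6·3 - 3·(-1) = 18 - (-3) = 21
k: 3·(-5) - (-6)·3 = -15 - (-18) = 3
m × n = (36, 21, 3)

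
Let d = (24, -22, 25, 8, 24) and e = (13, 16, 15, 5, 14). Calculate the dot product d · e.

711

d · e = 24·13 + (-22)·16 + 25·15 + 8·5 + 24·14 = 312 - 352 + 375 + 40 + 336 = 711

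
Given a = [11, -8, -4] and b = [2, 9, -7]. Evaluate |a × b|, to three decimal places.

162.635

i: (-8)·(-7) - (-4)·9 = 56 - (-36) = 92
j: (-4)·2 - 11·(-7) = -8 - (-77) = 69
k: 11·9 - (-8)·2 = 99 - (-16) = 115
a × b = (92, 69, 115)
|a × b| = √(92² + 69² + 115²) = √26450 ≈ 162.6346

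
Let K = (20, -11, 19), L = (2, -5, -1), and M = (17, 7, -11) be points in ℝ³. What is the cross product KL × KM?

KL = (-18, 6, -20)
KM = (-3, 18, -30)
i: 6·(-30) - (-20)·18 = -180 - (-360) = 180
j: (-20)·(-3) - (-18)·(-30) = 60 - 540 = -480
k: (-18)·18 - 6·(-3) = -324 - (-18) = -306
KL × KM = (180, -480, -306)

(180, -480, -306)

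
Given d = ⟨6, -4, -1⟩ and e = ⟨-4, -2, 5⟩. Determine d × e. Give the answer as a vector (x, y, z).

i: (-4)·5 - (-1)·(-2) = -20 - 2 = -22
j: (-1)·(-4) - 6·5 = 4 - 30 = -26
k: 6·(-2) - (-4)·(-4) = -12 - 16 = -28
d × e = (-22, -26, -28)

(-22, -26, -28)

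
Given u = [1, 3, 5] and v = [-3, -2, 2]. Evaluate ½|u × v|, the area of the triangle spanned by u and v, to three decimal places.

i: 3·2 - 5·(-2) = 6 - (-10) = 16
j: 5·(-3) - 1·2 = -15 - 2 = -17
k: 1·(-2) - 3·(-3) = -2 - (-9) = 7
u × v = (16, -17, 7)
|u × v| = √(16² + (-17)² + 7²) = √594 ≈ 24.3721
area = ½ · 24.3721 ≈ 12.186

12.186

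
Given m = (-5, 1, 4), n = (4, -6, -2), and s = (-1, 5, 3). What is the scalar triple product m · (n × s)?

n × s:
i: (-6)·3 - (-2)·5 = -18 - (-10) = -8
j: (-2)·(-1) - 4·3 = 2 - 12 = -10
k: 4·5 - (-6)·(-1) = 20 - 6 = 14
n × s = (-8, -10, 14)
m · (n × s) = (-5)·(-8) + 1·(-10) + 4·14 = 40 - 10 + 56 = 86

86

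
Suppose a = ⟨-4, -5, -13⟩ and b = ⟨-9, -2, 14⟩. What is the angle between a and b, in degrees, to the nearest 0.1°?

124.0

a · b = (-4)·(-9) + (-5)·(-2) + (-13)·14 = 36 + 10 - 182 = -136
|a|² = 16 + 25 + 169 = 210,  |a| = √210 ≈ 14.491377
|b|² = 81 + 4 + 196 = 281,  |b| = √281 ≈ 16.763055
cos θ = -136 / (14.491377 · 16.763055) ≈ -0.55986
θ = arccos(-0.55986) ≈ 124.0°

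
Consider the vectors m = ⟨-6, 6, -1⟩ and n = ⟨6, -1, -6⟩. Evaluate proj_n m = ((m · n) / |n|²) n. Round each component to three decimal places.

m · n = (-6)·6 + 6·(-1) + (-1)·(-6) = -36 - 6 + 6 = -36
|n|² = 36 + 1 + 36 = 73
proj_n m = (-36/73) · (6, -1, -6) ≈ (-2.959, 0.493, 2.959)

(-2.959, 0.493, 2.959)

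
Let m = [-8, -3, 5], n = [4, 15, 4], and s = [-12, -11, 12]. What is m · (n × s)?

-824

n × s:
i: 15·12 - 4·(-11) = 180 - (-44) = 224
j: 4·(-12) - 4·12 = -48 - 48 = -96
k: 4·(-11) - 15·(-12) = -44 - (-180) = 136
n × s = (224, -96, 136)
m · (n × s) = (-8)·224 + (-3)·(-96) + 5·136 = -1792 + 288 + 680 = -824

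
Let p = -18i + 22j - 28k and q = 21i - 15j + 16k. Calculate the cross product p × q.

(-68, -300, -192)

i: 22·16 - (-28)·(-15) = 352 - 420 = -68
j: (-28)·21 - (-18)·16 = -588 - (-288) = -300
k: (-18)·(-15) - 22·21 = 270 - 462 = -192
p × q = (-68, -300, -192)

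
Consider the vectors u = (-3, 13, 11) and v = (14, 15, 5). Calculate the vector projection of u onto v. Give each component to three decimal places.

(6.529, 6.996, 2.332)

u · v = (-3)·14 + 13·15 + 11·5 = -42 + 195 + 55 = 208
|v|² = 196 + 225 + 25 = 446
proj_v u = (208/446) · (14, 15, 5) ≈ (6.529, 6.996, 2.332)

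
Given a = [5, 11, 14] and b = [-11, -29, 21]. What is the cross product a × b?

(637, -259, -24)

i: 11·21 - 14·(-29) = 231 - (-406) = 637
j: 14·(-11) - 5·21 = -154 - 105 = -259
k: 5·(-29) - 11·(-11) = -145 - (-121) = -24
a × b = (637, -259, -24)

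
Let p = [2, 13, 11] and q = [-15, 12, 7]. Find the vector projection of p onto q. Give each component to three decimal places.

p · q = 2·(-15) + 13·12 + 11·7 = -30 + 156 + 77 = 203
|q|² = 225 + 144 + 49 = 418
proj_q p = (203/418) · (-15, 12, 7) ≈ (-7.285, 5.828, 3.400)

(-7.285, 5.828, 3.400)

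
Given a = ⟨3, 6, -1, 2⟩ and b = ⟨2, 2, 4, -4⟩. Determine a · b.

6

a · b = 3·2 + 6·2 + (-1)·4 + 2·(-4) = 6 + 12 - 4 - 8 = 6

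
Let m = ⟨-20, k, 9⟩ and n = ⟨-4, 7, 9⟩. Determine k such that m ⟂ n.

-23

m · n = (-20)·(-4) + k·7 + 9·9 = 161 + 7k
Set equal to 0: 7k = -161, so k = -23.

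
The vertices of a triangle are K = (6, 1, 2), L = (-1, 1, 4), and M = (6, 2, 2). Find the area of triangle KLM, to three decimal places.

3.640

KL = (-7, 0, 2),  KM = (0, 1, 0)
i: 0·0 - 2·1 = 0 - 2 = -2
j: 2·0 - (-7)·0 = 0 - 0 = 0
k: (-7)·1 - 0·0 = -7 - 0 = -7
KL × KM = (-2, 0, -7)
|KL × KM| = √53 ≈ 7.2801
area = ½ · 7.2801 ≈ 3.640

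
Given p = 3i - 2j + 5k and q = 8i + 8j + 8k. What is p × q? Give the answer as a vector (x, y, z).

(-56, 16, 40)

i: (-2)·8 - 5·8 = -16 - 40 = -56
j: 5·8 - 3·8 = 40 - 24 = 16
k: 3·8 - (-2)·8 = 24 - (-16) = 40
p × q = (-56, 16, 40)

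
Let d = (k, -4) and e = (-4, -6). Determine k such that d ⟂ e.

d · e = k·(-4) + (-4)·(-6) = 24 - 4k
Set equal to 0: -4k = -24, so k = 6.

6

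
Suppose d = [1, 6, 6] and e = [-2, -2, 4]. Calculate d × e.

i: 6·4 - 6·(-2) = 24 - (-12) = 36
j: 6·(-2) - 1·4 = -12 - 4 = -16
k: 1·(-2) - 6·(-2) = -2 - (-12) = 10
d × e = (36, -16, 10)

(36, -16, 10)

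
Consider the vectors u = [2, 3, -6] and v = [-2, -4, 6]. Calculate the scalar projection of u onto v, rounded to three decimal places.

-6.949

u · v = 2·(-2) + 3·(-4) + (-6)·6 = -4 - 12 - 36 = -52
|v| = √(4 + 16 + 36) = √56 ≈ 7.4833
comp_v u = -52 / √56 ≈ -6.949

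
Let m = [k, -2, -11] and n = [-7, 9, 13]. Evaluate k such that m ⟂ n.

m · n = k·(-7) + (-2)·9 + (-11)·13 = -161 - 7k
Set equal to 0: -7k = 161, so k = -23.

-23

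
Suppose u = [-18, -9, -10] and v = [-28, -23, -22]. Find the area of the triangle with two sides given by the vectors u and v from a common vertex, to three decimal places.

100.901

i: (-9)·(-22) - (-10)·(-23) = 198 - 230 = -32
j: (-10)·(-28) - (-18)·(-22) = 280 - 396 = -116
k: (-18)·(-23) - (-9)·(-28) = 414 - 252 = 162
u × v = (-32, -116, 162)
|u × v| = √((-32)² + (-116)² + 162²) = √40724 ≈ 201.8019
area = ½ · 201.8019 ≈ 100.901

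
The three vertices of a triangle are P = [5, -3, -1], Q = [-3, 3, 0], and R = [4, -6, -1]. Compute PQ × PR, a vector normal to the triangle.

(3, -1, 30)

PQ = (-8, 6, 1)
PR = (-1, -3, 0)
i: 6·0 - 1·(-3) = 0 - (-3) = 3
j: 1·(-1) - (-8)·0 = -1 - 0 = -1
k: (-8)·(-3) - 6·(-1) = 24 - (-6) = 30
PQ × PR = (3, -1, 30)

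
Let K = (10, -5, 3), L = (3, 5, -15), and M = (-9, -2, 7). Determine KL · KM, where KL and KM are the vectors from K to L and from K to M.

91

KL = L − K = (-7, 10, -18)
KM = M − K = (-19, 3, 4)
KL · KM = (-7)·(-19) + 10·3 + (-18)·4 = 133 + 30 - 72 = 91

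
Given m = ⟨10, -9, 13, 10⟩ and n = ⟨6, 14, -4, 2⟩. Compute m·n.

m · n = 10·6 + (-9)·14 + 13·(-4) + 10·2 = 60 - 126 - 52 + 20 = -98

-98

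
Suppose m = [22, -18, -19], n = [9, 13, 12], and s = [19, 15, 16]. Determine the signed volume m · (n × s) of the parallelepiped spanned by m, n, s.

n × s:
i: 13·16 - 12·15 = 208 - 180 = 28
j: 12·19 - 9·16 = 228 - 144 = 84
k: 9·15 - 13·19 = 135 - 247 = -112
n × s = (28, 84, -112)
m · (n × s) = 22·28 + (-18)·84 + (-19)·(-112) = 616 - 1512 + 2128 = 1232

1232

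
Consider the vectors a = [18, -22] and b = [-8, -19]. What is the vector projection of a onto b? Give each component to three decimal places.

(-5.158, -12.249)

a · b = 18·(-8) + (-22)·(-19) = -144 + 418 = 274
|b|² = 64 + 361 = 425
proj_b a = (274/425) · (-8, -19) ≈ (-5.158, -12.249)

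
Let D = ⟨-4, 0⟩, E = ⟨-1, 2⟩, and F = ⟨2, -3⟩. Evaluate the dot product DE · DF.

DE = E − D = (3, 2)
DF = F − D = (6, -3)
DE · DF = 3·6 + 2·(-3) = 18 - 6 = 12

12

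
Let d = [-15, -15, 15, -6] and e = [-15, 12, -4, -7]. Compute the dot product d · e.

d · e = (-15)·(-15) + (-15)·12 + 15·(-4) + (-6)·(-7) = 225 - 180 - 60 + 42 = 27

27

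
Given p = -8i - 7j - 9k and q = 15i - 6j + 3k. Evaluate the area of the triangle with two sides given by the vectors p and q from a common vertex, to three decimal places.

i: (-7)·3 - (-9)·(-6) = -21 - 54 = -75
j: (-9)·15 - (-8)·3 = -135 - (-24) = -111
k: (-8)·(-6) - (-7)·15 = 48 - (-105) = 153
p × q = (-75, -111, 153)
|p × q| = √((-75)² + (-111)² + 153²) = √41355 ≈ 203.3593
area = ½ · 203.3593 ≈ 101.680

101.680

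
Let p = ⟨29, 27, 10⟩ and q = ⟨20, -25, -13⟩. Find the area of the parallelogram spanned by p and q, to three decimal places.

1394.043

i: 27·(-13) - 10·(-25) = -351 - (-250) = -101
j: 10·20 - 29·(-13) = 200 - (-377) = 577
k: 29·(-25) - 27·20 = -725 - 540 = -1265
p × q = (-101, 577, -1265)
|p × q| = √((-101)² + 577² + (-1265)²) = √1943355 ≈ 1394.0427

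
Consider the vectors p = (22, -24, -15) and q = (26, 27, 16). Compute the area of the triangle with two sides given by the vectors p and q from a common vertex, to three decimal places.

713.185

i: (-24)·16 - (-15)·27 = -384 - (-405) = 21
j: (-15)·26 - 22·16 = -390 - 352 = -742
k: 22·27 - (-24)·26 = 594 - (-624) = 1218
p × q = (21, -742, 1218)
|p × q| = √(21² + (-742)² + 1218²) = √2034529 ≈ 1426.3692
area = ½ · 1426.3692 ≈ 713.185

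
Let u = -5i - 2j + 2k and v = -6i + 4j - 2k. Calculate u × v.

(-4, -22, -32)

i: (-2)·(-2) - 2·4 = 4 - 8 = -4
j: 2·(-6) - (-5)·(-2) = -12 - 10 = -22
k: (-5)·4 - (-2)·(-6) = -20 - 12 = -32
u × v = (-4, -22, -32)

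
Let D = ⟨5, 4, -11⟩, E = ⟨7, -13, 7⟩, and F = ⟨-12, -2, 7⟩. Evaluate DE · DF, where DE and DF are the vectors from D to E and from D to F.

392

DE = E − D = (2, -17, 18)
DF = F − D = (-17, -6, 18)
DE · DF = 2·(-17) + (-17)·(-6) + 18·18 = -34 + 102 + 324 = 392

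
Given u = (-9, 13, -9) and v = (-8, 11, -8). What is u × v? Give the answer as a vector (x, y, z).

(-5, 0, 5)

i: 13·(-8) - (-9)·11 = -104 - (-99) = -5
j: (-9)·(-8) - (-9)·(-8) = 72 - 72 = 0
k: (-9)·11 - 13·(-8) = -99 - (-104) = 5
u × v = (-5, 0, 5)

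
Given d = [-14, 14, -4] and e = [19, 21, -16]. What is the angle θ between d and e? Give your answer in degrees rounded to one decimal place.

82.0

d · e = (-14)·19 + 14·21 + (-4)·(-16) = -266 + 294 + 64 = 92
|d|² = 196 + 196 + 16 = 408,  |d| = √408 ≈ 20.199010
|e|² = 361 + 441 + 256 = 1058,  |e| = √1058 ≈ 32.526912
cos θ = 92 / (20.199010 · 32.526912) ≈ 0.14003
θ = arccos(0.14003) ≈ 82.0°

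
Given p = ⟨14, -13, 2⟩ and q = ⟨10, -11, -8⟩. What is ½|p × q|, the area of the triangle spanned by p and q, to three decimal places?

i: (-13)·(-8) - 2·(-11) = 104 - (-22) = 126
j: 2·10 - 14·(-8) = 20 - (-112) = 132
k: 14·(-11) - (-13)·10 = -154 - (-130) = -24
p × q = (126, 132, -24)
|p × q| = √(126² + 132² + (-24)²) = √33876 ≈ 184.0543
area = ½ · 184.0543 ≈ 92.027

92.027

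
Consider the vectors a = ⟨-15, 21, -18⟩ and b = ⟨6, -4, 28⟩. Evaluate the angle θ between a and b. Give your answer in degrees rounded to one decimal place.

138.2

a · b = (-15)·6 + 21·(-4) + (-18)·28 = -90 - 84 - 504 = -678
|a|² = 225 + 441 + 324 = 990,  |a| = √990 ≈ 31.464265
|b|² = 36 + 16 + 784 = 836,  |b| = √836 ≈ 28.913665
cos θ = -678 / (31.464265 · 28.913665) ≈ -0.74526
θ = arccos(-0.74526) ≈ 138.2°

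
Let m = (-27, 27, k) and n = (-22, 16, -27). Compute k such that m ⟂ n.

m · n = (-27)·(-22) + 27·16 + k·(-27) = 1026 - 27k
Set equal to 0: -27k = -1026, so k = 38.

38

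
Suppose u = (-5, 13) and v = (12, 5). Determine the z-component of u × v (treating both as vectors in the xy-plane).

-181

(-5)·5 - 13·12 = -25 - 156 = -181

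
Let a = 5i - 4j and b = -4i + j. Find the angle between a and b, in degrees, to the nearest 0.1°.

a · b = 5·(-4) + (-4)·1 = -20 - 4 = -24
|a|² = 25 + 16 = 41,  |a| = √41 ≈ 6.403124
|b|² = 16 + 1 = 17,  |b| = √17 ≈ 4.123106
cos θ = -24 / (6.403124 · 4.123106) ≈ -0.90906
θ = arccos(-0.90906) ≈ 155.4°

155.4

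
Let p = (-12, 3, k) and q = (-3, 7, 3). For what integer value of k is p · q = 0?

p · q = (-12)·(-3) + 3·7 + k·3 = 57 + 3k
Set equal to 0: 3k = -57, so k = -19.

-19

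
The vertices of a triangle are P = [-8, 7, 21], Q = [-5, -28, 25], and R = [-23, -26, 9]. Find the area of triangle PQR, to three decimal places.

416.730

PQ = (3, -35, 4),  PR = (-15, -33, -12)
i: (-35)·(-12) - 4·(-33) = 420 - (-132) = 552
j: 4·(-15) - 3·(-12) = -60 - (-36) = -24
k: 3·(-33) - (-35)·(-15) = -99 - 525 = -624
PQ × PR = (552, -24, -624)
|PQ × PR| = √694656 ≈ 833.4603
area = ½ · 833.4603 ≈ 416.730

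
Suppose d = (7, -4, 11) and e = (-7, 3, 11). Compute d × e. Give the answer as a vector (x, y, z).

i: (-4)·11 - 11·3 = -44 - 33 = -77
j: 11·(-7) - 7·11 = -77 - 77 = -154
k: 7·3 - (-4)·(-7) = 21 - 28 = -7
d × e = (-77, -154, -7)

(-77, -154, -7)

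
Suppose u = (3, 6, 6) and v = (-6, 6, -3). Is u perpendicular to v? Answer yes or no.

u · v = 3·(-6) + 6·6 + 6·(-3) = -18 + 36 - 18 = 0
Zero, so the vectors are orthogonal.

yes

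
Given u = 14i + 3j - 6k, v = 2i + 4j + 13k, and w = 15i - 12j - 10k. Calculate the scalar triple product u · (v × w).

v × w:
i: 4·(-10) - 13·(-12) = -40 - (-156) = 116
j: 13·15 - 2·(-10) = 195 - (-20) = 215
k: 2·(-12) - 4·15 = -24 - 60 = -84
v × w = (116, 215, -84)
u · (v × w) = 14·116 + 3·215 + (-6)·(-84) = 1624 + 645 + 504 = 2773

2773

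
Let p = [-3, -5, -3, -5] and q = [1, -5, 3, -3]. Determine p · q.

p · q = (-3)·1 + (-5)·(-5) + (-3)·3 + (-5)·(-3) = -3 + 25 - 9 + 15 = 28

28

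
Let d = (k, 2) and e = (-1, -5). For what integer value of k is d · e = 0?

d · e = k·(-1) + 2·(-5) = -10 - 1k
Set equal to 0: -1k = 10, so k = -10.

-10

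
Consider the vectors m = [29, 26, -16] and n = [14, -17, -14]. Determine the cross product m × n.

(-636, 182, -857)

i: 26·(-14) - (-16)·(-17) = -364 - 272 = -636
j: (-16)·14 - 29·(-14) = -224 - (-406) = 182
k: 29·(-17) - 26·14 = -493 - 364 = -857
m × n = (-636, 182, -857)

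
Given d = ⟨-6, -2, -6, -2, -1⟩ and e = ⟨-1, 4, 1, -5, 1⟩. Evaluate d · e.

1

d · e = (-6)·(-1) + (-2)·4 + (-6)·1 + (-2)·(-5) + (-1)·1 = 6 - 8 - 6 + 10 - 1 = 1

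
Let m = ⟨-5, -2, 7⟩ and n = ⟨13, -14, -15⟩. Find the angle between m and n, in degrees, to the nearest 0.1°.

m · n = (-5)·13 + (-2)·(-14) + 7·(-15) = -65 + 28 - 105 = -142
|m|² = 25 + 4 + 49 = 78,  |m| = √78 ≈ 8.831761
|n|² = 169 + 196 + 225 = 590,  |n| = √590 ≈ 24.289916
cos θ = -142 / (8.831761 · 24.289916) ≈ -0.66193
θ = arccos(-0.66193) ≈ 131.4°

131.4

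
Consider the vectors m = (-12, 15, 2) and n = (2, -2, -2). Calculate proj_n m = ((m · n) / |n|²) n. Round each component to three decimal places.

m · n = (-12)·2 + 15·(-2) + 2·(-2) = -24 - 30 - 4 = -58
|n|² = 4 + 4 + 4 = 12
proj_n m = (-58/12) · (2, -2, -2) ≈ (-9.667, 9.667, 9.667)

(-9.667, 9.667, 9.667)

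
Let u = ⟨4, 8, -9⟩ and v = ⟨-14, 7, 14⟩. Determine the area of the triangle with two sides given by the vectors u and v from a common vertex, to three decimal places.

i: 8·14 - (-9)·7 = 112 - (-63) = 175
j: (-9)·(-14) - 4·14 = 126 - 56 = 70
k: 4·7 - 8·(-14) = 28 - (-112) = 140
u × v = (175, 70, 140)
|u × v| = √(175² + 70² + 140²) = √55125 ≈ 234.7871
area = ½ · 234.7871 ≈ 117.394

117.394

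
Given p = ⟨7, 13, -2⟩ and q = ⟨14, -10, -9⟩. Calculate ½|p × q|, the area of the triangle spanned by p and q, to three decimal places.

i: 13·(-9) - (-2)·(-10) = -117 - 20 = -137
j: (-2)·14 - 7·(-9) = -28 - (-63) = 35
k: 7·(-10) - 13·14 = -70 - 182 = -252
p × q = (-137, 35, -252)
|p × q| = √((-137)² + 35² + (-252)²) = √83498 ≈ 288.9602
area = ½ · 288.9602 ≈ 144.480

144.480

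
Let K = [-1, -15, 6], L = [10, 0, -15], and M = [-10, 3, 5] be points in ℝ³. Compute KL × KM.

(363, 200, 333)

KL = (11, 15, -21)
KM = (-9, 18, -1)
i: 15·(-1) - (-21)·18 = -15 - (-378) = 363
j: (-21)·(-9) - 11·(-1) = 189 - (-11) = 200
k: 11·18 - 15·(-9) = 198 - (-135) = 333
KL × KM = (363, 200, 333)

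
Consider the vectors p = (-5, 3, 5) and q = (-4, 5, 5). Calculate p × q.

i: 3·5 - 5·5 = 15 - 25 = -10
j: 5·(-4) - (-5)·5 = -20 - (-25) = 5
k: (-5)·5 - 3·(-4) = -25 - (-12) = -13
p × q = (-10, 5, -13)

(-10, 5, -13)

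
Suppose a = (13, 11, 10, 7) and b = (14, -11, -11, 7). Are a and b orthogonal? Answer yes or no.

yes

a · b = 13·14 + 11·(-11) + 10·(-11) + 7·7 = 182 - 121 - 110 + 49 = 0
Zero, so the vectors are orthogonal.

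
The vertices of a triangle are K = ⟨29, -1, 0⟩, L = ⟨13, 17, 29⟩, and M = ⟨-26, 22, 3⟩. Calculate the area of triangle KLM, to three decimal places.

888.237

KL = (-16, 18, 29),  KM = (-55, 23, 3)
i: 18·3 - 29·23 = 54 - 667 = -613
j: 29·(-55) - (-16)·3 = -1595 - (-48) = -1547
k: (-16)·23 - 18·(-55) = -368 - (-990) = 622
KL × KM = (-613, -1547, 622)
|KL × KM| = √3155862 ≈ 1776.4746
area = ½ · 1776.4746 ≈ 888.237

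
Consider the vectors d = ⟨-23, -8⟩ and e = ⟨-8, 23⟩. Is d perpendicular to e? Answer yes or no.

yes

d · e = (-23)·(-8) + (-8)·23 = 184 - 184 = 0
Zero, so the vectors are orthogonal.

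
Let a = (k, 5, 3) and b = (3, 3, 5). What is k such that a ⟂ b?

a · b = k·3 + 5·3 + 3·5 = 30 + 3k
Set equal to 0: 3k = -30, so k = -10.

-10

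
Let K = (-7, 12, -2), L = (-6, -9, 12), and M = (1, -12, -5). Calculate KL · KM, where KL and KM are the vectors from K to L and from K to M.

KL = L − K = (1, -21, 14)
KM = M − K = (8, -24, -3)
KL · KM = 1·8 + (-21)·(-24) + 14·(-3) = 8 + 504 - 42 = 470

470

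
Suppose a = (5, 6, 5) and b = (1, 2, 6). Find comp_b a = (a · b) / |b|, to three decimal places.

7.340

a · b = 5·1 + 6·2 + 5·6 = 5 + 12 + 30 = 47
|b| = √(1 + 4 + 36) = √41 ≈ 6.4031
comp_b a = 47 / √41 ≈ 7.340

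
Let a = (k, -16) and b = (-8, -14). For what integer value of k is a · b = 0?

28

a · b = k·(-8) + (-16)·(-14) = 224 - 8k
Set equal to 0: -8k = -224, so k = 28.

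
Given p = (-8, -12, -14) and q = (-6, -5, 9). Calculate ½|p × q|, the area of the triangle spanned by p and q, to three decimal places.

119.419

i: (-12)·9 - (-14)·(-5) = -108 - 70 = -178
j: (-14)·(-6) - (-8)·9 = 84 - (-72) = 156
k: (-8)·(-5) - (-12)·(-6) = 40 - 72 = -32
p × q = (-178, 156, -32)
|p × q| = √((-178)² + 156² + (-32)²) = √57044 ≈ 238.8389
area = ½ · 238.8389 ≈ 119.419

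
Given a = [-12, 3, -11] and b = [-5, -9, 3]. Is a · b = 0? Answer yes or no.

yes

a · b = (-12)·(-5) + 3·(-9) + (-11)·3 = 60 - 27 - 33 = 0
Zero, so the vectors are orthogonal.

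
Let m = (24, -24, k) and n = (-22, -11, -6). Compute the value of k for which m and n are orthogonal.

-44

m · n = 24·(-22) + (-24)·(-11) + k·(-6) = -264 - 6k
Set equal to 0: -6k = 264, so k = -44.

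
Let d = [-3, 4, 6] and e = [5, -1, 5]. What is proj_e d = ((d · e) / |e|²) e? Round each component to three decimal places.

(1.078, -0.216, 1.078)

d · e = (-3)·5 + 4·(-1) + 6·5 = -15 - 4 + 30 = 11
|e|² = 25 + 1 + 25 = 51
proj_e d = (11/51) · (5, -1, 5) ≈ (1.078, -0.216, 1.078)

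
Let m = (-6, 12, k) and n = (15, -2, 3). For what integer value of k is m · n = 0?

m · n = (-6)·15 + 12·(-2) + k·3 = -114 + 3k
Set equal to 0: 3k = 114, so k = 38.

38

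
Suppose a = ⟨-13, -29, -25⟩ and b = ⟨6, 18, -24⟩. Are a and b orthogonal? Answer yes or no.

a · b = (-13)·6 + (-29)·18 + (-25)·(-24) = -78 - 522 + 600 = 0
Zero, so the vectors are orthogonal.

yes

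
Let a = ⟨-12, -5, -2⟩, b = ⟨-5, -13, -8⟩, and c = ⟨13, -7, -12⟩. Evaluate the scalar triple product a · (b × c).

-788

b × c:
i: (-13)·(-12) - (-8)·(-7) = 156 - 56 = 100
j: (-8)·13 - (-5)·(-12) = -104 - 60 = -164
k: (-5)·(-7) - (-13)·13 = 35 - (-169) = 204
b × c = (100, -164, 204)
a · (b × c) = (-12)·100 + (-5)·(-164) + (-2)·204 = -1200 + 820 - 408 = -788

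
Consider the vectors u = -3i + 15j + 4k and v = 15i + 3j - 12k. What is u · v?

-48

u · v = (-3)·15 + 15·3 + 4·(-12) = -45 + 45 - 48 = -48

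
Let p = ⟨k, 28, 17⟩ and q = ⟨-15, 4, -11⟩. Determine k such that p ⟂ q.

-5

p · q = k·(-15) + 28·4 + 17·(-11) = -75 - 15k
Set equal to 0: -15k = 75, so k = -5.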